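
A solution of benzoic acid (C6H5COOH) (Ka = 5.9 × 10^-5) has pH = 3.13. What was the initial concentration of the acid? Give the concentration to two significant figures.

[H+] = 10^(-3.13) = 7.41 × 10^-4 M = x
Ka = x²/(C₀ − x) ⇒ C₀ = x + x²/Ka
C₀ = 7.41 × 10^-4 + (7.41 × 10^-4)²/(5.9 × 10^-5) = 1.00 × 10^-2 M

C₀ = 1.0 × 10^-2 M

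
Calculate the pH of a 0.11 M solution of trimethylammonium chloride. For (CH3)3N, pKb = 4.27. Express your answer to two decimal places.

(CH3)3NH+ is the conjugate acid of the weak base (CH3)3N.
Kb = 10^(−4.27) = 5.37 × 10^-5
Ka = Kw/Kb = 1.0×10^-14 / 5.37 × 10^-5 = 1.86 × 10^-10
Let x = [H+] at equilibrium. Ka = x²/(0.11 − x).
Neglecting x in the denominator: x = √(1.86 × 10^-10 × 0.11) = 4.52 × 10^-6 M
(x/C₀ = 0.0041% < 5%, so the approximation holds.)
pH = −log[H+] = −log(4.52 × 10^-6) = 5.34

pH = 5.34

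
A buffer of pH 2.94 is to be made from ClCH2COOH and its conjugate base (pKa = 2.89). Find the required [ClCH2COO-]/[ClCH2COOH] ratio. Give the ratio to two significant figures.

pH = pKa + log(r) ⇒ log(r) = 2.94 − 2.89 = +0.05
r = [ClCH2COO-]/[ClCH2COOH] = 10^(+0.05) = 1.12

ratio = 1.1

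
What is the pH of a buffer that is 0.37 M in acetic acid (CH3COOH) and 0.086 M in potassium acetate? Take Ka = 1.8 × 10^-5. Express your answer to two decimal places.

pH = 4.11

pKa = −log(1.8 × 10^-5) = 4.745
Using pH = pKa + log([base]/[acid]) with [base]/[acid] = 0.086/0.37:
pH = 4.745 + (-0.634) = 4.11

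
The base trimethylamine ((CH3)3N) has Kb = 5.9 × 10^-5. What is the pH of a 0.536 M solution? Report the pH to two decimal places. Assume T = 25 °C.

pH = 11.75

(CH3)3N + H2O ⇌ (CH3)3NH+ + OH-
Kb = [OH-]²/(0.536 − [OH-]) = 5.9 × 10^-5
Neglecting [OH-] in the denominator: [OH-] = √(5.9 × 10^-5 × 0.536) = 5.62 × 10^-3 M
Check: 1% ionized — well under 5%, approximation valid.
pOH = −log(5.62 × 10^-3) = 2.25; pH = 14.00 − 2.25 = 11.75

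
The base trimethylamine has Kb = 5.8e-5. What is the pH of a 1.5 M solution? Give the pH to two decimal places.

(CH3)3N + H2O ⇌ (CH3)3NH+ + OH-
From the ICE table, Kb = [OH-]²/(1.5 − [OH-]) = 5.8 × 10^-5.
Assume [OH-] ≪ 1.5: [OH-] ≈ √(5.8 × 10^-5 × 1.5) = 9.33 × 10^-3 M
([OH-]/C₀ = 0.62% < 5%, so the approximation holds.)
pOH = −log(9.33 × 10^-3) = 2.03; pH = 14.00 − 2.03 = 11.97

pH = 11.97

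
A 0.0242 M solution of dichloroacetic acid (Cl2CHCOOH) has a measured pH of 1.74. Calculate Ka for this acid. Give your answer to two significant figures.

Ka = 5.5 × 10^-2

[H+] = 10^(-1.74) = 1.82 × 10^-2 M
At equilibrium [HA] = 0.0242 − 1.82 × 10^-2 = 6.00 × 10^-3 M
Ka = [H+][A-]/[HA] = (1.82 × 10^-2)² / 6.00 × 10^-3 = 5.5 × 10^-2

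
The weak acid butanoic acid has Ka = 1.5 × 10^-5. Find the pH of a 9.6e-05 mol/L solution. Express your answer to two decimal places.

CH3(CH2)2COOH ⇌ CH3(CH2)2COO- + H+
From the ICE table, Ka = x²/(9.6e-05 − x) = 1.5 × 10^-5.
Here C₀/Ka ≈ 6.4, so the small-x approximation fails. Use the quadratic:
x = [−1.5e-05 + √(1.5e-05² + 5.76e-09)]/2 = 3.12 × 10^-5 M
pH = −log[H+] = −log(3.12 × 10^-5) = 4.51

pH = 4.51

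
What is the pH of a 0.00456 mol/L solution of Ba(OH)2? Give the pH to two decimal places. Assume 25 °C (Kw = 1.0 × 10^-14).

Ba(OH)2 is a strong base (each formula unit releases 2 OH-); [OH-] = 0.00912 M.
pOH = -log(0.00912) = 2.04
pH = 14.00 - 2.04 = 11.96

pH = 11.96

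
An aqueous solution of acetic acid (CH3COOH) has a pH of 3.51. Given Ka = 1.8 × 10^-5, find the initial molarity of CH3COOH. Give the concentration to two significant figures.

[H+] = 10^(-3.51) = 3.09 × 10^-4 M = x
Ka = x²/(C₀ − x) ⇒ C₀ = x + x²/Ka
C₀ = 3.09 × 10^-4 + (3.09 × 10^-4)²/(1.8 × 10^-5) = 5.61 × 10^-3 M

C₀ = 5.6 × 10^-3 M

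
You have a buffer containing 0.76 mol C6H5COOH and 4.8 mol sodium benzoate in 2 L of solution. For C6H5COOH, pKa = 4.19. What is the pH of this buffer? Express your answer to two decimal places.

Henderson–Hasselbalch: pH = pKa + log([C6H5COO-]/[C6H5COOH]) = 4.19 + log(4.8/0.76)
pH = 4.19 + (+0.800) = 4.99

pH = 4.99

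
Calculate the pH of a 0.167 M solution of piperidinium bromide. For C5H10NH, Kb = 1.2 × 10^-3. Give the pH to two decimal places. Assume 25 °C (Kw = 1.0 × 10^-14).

C5H10NH2+ is the conjugate acid of the weak base C5H10NH.
Ka = Kw/Kb = 1.0×10^-14 / 1.2 × 10^-3 = 8.33 × 10^-12
Ka = [H+]²/(0.167 − [H+]) = 8.33 × 10^-12
Assume [H+] ≪ 0.167: [H+] ≈ √(8.33 × 10^-12 × 0.167) = 1.18 × 10^-6 M
pH = −log[H+] = −log(1.18 × 10^-6) = 5.93

pH = 5.93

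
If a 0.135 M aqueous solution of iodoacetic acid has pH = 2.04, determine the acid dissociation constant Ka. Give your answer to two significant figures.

Ka = 6.6 × 10^-4

[H+] = 10^(-2.04) = 9.12 × 10^-3 M
At equilibrium [HA] = 0.135 − 9.12 × 10^-3 = 1.26 × 10^-1 M
Ka = [H+][A-]/[HA] = (9.12 × 10^-3)² / 1.26 × 10^-1 = 6.6 × 10^-4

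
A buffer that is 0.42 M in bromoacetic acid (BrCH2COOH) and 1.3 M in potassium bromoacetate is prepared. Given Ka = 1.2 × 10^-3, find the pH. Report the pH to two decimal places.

pH = 3.41

pKa = −log(1.2 × 10^-3) = 2.921
pH = pKa + log([A⁻]/[HA]) = 2.921 + log(1.3/0.42)
pH = 2.921 + (+0.491) = 3.41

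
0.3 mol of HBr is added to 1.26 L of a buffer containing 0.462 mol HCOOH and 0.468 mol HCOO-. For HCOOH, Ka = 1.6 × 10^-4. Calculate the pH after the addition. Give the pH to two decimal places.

pH = 3.14

Added H+ converts HCOO- to HCOOH: HCOOH → 0.762 mol, HCOO- → 0.168 mol.
pKa = −log(1.6 × 10^-4) = 3.796
pH = pKa + log([A⁻]/[HA]) = 3.796 + log(0.168/0.762) = 3.796 -0.657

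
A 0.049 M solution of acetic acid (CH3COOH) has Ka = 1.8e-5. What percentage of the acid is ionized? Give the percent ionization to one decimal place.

1.9%

CH3COOH ⇌ CH3COO- + H+; let x = [H+] at equilibrium.
x ≈ √(Ka·C₀) = √(1.8 × 10^-5 × 0.049) = 9.39 × 10^-4 M
Fraction ionized = 9.39 × 10^-4 / 0.049 = 0.0192 → 1.9%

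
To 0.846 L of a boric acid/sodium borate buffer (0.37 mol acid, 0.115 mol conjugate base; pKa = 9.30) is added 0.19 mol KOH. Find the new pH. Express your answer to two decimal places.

After neutralization: n(B(OH)3) = 0.18 mol, n(B(OH)4-) = 0.305 mol.
Henderson–Hasselbalch with mole ratio 0.305/0.18: pH = 9.30 + (+0.229)

pH = 9.53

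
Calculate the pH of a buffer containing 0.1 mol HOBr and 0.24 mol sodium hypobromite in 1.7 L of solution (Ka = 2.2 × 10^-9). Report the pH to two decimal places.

pKa = −log(2.2 × 10^-9) = 8.658
Henderson–Hasselbalch: pH = pKa + log([OBr-]/[HOBr]) = 8.658 + log(0.24/0.1)
pH = 8.658 + (+0.380) = 9.04

pH = 9.04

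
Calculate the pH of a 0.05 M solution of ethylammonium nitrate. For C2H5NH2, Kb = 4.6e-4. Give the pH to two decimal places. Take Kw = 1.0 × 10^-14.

pH = 5.98

C2H5NH3+ is the conjugate acid of the weak base C2H5NH2.
Ka = Kw/Kb = 1.0×10^-14 / 4.6 × 10^-4 = 2.17 × 10^-11
From the ICE table, Ka = x²/(0.05 − x) = 2.17 × 10^-11.
Neglecting x in the denominator: x = √(2.17 × 10^-11 × 0.05) = 1.04 × 10^-6 M
Check: 0.0021% ionized — well under 5%, approximation valid.
pH = −log(1.04 × 10^-6) = 5.98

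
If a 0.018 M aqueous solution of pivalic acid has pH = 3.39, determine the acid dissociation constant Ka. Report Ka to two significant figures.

Ka = 9.4 × 10^-6

[H+] = 10^(-3.39) = 4.07 × 10^-4 M
At equilibrium [HA] = 0.018 − 4.07 × 10^-4 = 1.76 × 10^-2 M
Ka = [H+][A-]/[HA] = (4.07 × 10^-4)² / 1.76 × 10^-2 = 9.4 × 10^-6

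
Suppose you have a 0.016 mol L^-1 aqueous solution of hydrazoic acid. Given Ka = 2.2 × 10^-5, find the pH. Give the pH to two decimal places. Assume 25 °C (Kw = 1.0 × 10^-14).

HN3 ⇌ N3- + H+
Let x = [H+] at equilibrium. Ka = x²/(0.016 − x).
Since Ka ≪ C₀, x ≈ √(Ka·C₀) = 5.93 × 10^-4 M.
pH = −log[H+] = −log(5.93 × 10^-4) = 3.23

pH = 3.23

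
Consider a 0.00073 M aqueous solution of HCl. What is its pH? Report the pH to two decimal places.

HCl is a strong acid and dissociates completely, so [H+] = 0.00073 M.
pH = -log(0.00073) = 3.14

pH = 3.14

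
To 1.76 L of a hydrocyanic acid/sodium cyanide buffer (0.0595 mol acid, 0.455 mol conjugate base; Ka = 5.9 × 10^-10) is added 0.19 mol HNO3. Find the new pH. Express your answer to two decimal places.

After neutralization: n(HCN) = 0.249 mol, n(CN-) = 0.265 mol.
pKa = −log(5.9 × 10^-10) = 9.229
pH = pKa + log([A⁻]/[HA]) = 9.229 + log(0.265/0.249) = 9.229 +0.027

pH = 9.26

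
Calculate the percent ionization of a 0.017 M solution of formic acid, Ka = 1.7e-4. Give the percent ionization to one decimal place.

HCOOH ⇌ HCOO- + H+; let x = [H+] at equilibrium.
Ka = x²/(C₀ − x); solving the quadratic gives x = 1.62 × 10^-3 M.
Fraction ionized = 1.62 × 10^-3 / 0.017 = 0.0953 → 9.5%

9.5%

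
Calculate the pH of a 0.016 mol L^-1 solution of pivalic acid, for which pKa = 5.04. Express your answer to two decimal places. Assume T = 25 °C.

pH = 3.42

(CH3)3CCOOH ⇌ (CH3)3CCOO- + H+
Ka = 10^(−5.04) = 9.12 × 10^-6
Ka = [H+]²/(0.016 − [H+]) = 9.12 × 10^-6
Since Ka ≪ C₀, [H+] ≈ √(Ka·C₀) = 3.82 × 10^-4 M.
Check: 2.4% ionized — well under 5%, approximation valid.
pH = −log[H+] = −log(3.82 × 10^-4) = 3.42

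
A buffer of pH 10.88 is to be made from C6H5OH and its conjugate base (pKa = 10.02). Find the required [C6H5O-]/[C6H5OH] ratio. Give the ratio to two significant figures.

ratio = 7.2

pH = pKa + log(r) ⇒ log(r) = 10.88 − 10.02 = +0.86
r = [C6H5O-]/[C6H5OH] = 10^(+0.86) = 7.24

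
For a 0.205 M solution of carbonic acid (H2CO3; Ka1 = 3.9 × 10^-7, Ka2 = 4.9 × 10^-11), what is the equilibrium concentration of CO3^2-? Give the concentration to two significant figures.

4.9 × 10^-11 M

First ionization gives [H+] ≈ [HCO3-] = 2.83 × 10^-4 M.
Second step: Ka2 = [H+][CO3^2-]/[HCO3-] ≈ [CO3^2-] (since [H+] ≈ [HCO3-]).
So [CO3^2-] ≈ Ka2.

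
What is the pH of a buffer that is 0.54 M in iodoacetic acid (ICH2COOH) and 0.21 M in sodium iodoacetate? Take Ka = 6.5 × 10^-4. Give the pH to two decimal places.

pKa = −log(6.5 × 10^-4) = 3.187
Henderson–Hasselbalch: pH = pKa + log([ICH2COO-]/[ICH2COOH]) = 3.187 + log(0.21/0.54)
pH = 3.187 + (-0.410) = 2.78

pH = 2.78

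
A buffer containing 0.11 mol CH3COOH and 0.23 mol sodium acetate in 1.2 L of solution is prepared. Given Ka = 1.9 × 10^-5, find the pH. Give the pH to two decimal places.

pKa = −log(1.9 × 10^-5) = 4.721
pH = pKa + log([A⁻]/[HA]) = 4.721 + log(0.23/0.11)
pH = 4.721 + (+0.320) = 5.04

pH = 5.04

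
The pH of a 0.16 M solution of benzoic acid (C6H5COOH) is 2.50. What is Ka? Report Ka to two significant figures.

Ka = 6.4 × 10^-5

[H+] = 10^(-2.50) = 3.16 × 10^-3 M
At equilibrium [HA] = 0.16 − 3.16 × 10^-3 = 1.57 × 10^-1 M
Ka = [H+][A-]/[HA] = (3.16 × 10^-3)² / 1.57 × 10^-1 = 6.4 × 10^-5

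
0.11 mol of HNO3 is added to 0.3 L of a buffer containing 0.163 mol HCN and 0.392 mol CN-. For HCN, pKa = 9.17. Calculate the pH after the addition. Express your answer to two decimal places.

After neutralization: n(HCN) = 0.273 mol, n(CN-) = 0.282 mol.
pH = pKa + log([A⁻]/[HA]) = 9.17 + log(0.282/0.273) = 9.17 +0.014

pH = 9.18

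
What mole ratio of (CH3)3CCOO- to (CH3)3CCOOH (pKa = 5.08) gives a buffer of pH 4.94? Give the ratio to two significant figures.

ratio = 0.72

pH = pKa + log(r) ⇒ log(r) = 4.94 − 5.08 = -0.14
r = [(CH3)3CCOO-]/[(CH3)3CCOOH] = 10^(-0.14) = 0.724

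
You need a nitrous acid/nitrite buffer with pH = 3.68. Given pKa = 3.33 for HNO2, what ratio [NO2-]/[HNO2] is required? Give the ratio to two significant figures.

pH = pKa + log(r) ⇒ log(r) = 3.68 − 3.33 = +0.35
r = [NO2-]/[HNO2] = 10^(+0.35) = 2.24

ratio = 2.2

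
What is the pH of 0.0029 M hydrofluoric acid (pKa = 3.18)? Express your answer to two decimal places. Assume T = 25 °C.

pH = 2.96

HF ⇌ F- + H+
Ka = 10^(−3.18) = 6.61 × 10^-4
Let x = [H+] at equilibrium. Ka = x²/(0.0029 − x).
Here C₀/Ka ≈ 4.39, so the small-x approximation fails. Use the quadratic:
x = [−0.000661 + √(0.000661² + 7.67e-06)]/2 = 1.09 × 10^-3 M
pH = −log[H+] = −log(1.09 × 10^-3) = 2.96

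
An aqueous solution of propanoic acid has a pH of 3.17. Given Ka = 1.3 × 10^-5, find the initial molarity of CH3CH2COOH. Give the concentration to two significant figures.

[H+] = 10^(-3.17) = 6.76 × 10^-4 M = x
Ka = x²/(C₀ − x) ⇒ C₀ = x + x²/Ka
C₀ = 6.76 × 10^-4 + (6.76 × 10^-4)²/(1.3 × 10^-5) = 3.58 × 10^-2 M

C₀ = 3.6 × 10^-2 M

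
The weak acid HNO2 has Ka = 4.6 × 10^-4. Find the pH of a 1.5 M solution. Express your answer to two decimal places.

HNO2 ⇌ NO2- + H+
Ka = [H+]²/(1.5 − [H+]) = 4.6 × 10^-4
Since Ka ≪ C₀, [H+] ≈ √(Ka·C₀) = 2.63 × 10^-2 M.
pH = −log(2.63 × 10^-2) = 1.58

pH = 1.58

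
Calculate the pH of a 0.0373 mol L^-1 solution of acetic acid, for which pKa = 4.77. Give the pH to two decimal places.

CH3COOH ⇌ CH3COO- + H+
Ka = 10^(−4.77) = 1.70 × 10^-5
Ka = [H+]²/(0.0373 − [H+]) = 1.70 × 10^-5
Neglecting [H+] in the denominator: [H+] = √(1.70 × 10^-5 × 0.0373) = 7.96 × 10^-4 M
Check: 2.1% ionized — well under 5%, approximation valid.
pH = −log(7.96 × 10^-4) = 3.10

pH = 3.10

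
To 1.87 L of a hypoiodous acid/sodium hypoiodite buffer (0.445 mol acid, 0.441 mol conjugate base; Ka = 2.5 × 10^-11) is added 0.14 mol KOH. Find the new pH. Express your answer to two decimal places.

pH = 10.88

After neutralization: n(HOI) = 0.305 mol, n(OI-) = 0.581 mol.
pKa = −log(2.5 × 10^-11) = 10.602
pH = pKa + log(n_OI-/n_HOI) = 10.602 + log(0.581/0.305) = 10.602 + (+0.280)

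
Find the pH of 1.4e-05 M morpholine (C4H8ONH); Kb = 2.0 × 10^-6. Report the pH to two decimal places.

pH = 8.64

C4H8ONH + H2O ⇌ C4H8ONH2+ + OH-
Let x = [OH-] at equilibrium. Kb = x²/(1.4e-05 − x).
x is not negligible relative to C₀; solve x² + 2e-06·x − 2.8e-11 = 0.
x = (−Kb + √(Kb² + 4·Kb·C₀))/2 = 4.39 × 10^-6 M
pOH = −log(4.39 × 10^-6) = 5.36; pH = 14.00 − 5.36 = 8.64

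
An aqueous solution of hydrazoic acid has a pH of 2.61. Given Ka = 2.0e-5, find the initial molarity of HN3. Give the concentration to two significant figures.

C₀ = 3.0 × 10^-1 M

[H+] = 10^(-2.61) = 2.45 × 10^-3 M = x
Ka = x²/(C₀ − x) ⇒ C₀ = x + x²/Ka
C₀ = 2.45 × 10^-3 + (2.45 × 10^-3)²/(2.0 × 10^-5) = 3.03 × 10^-1 M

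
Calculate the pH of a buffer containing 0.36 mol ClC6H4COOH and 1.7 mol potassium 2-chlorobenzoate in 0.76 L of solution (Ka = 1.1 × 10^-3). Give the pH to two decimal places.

pH = 3.63

pKa = −log(1.1 × 10^-3) = 2.959
Using pH = pKa + log([base]/[acid]) with [base]/[acid] = 1.7/0.36:
pH = 2.959 + (+0.674) = 3.63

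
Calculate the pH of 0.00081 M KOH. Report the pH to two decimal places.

pH = 10.91

KOH is a strong base; [OH-] = 0.00081 M.
pOH = -log(0.00081) = 3.09
pH = 14.00 - 3.09 = 10.91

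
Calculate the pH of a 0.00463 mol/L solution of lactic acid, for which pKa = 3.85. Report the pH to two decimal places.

CH3CH(OH)COOH ⇌ CH3CH(OH)COO- + H+
Ka = 10^(−3.85) = 1.41 × 10^-4
Let x = [H+] at equilibrium. Ka = x²/(0.00463 − x).
Here C₀/Ka ≈ 32.8, so the small-x approximation fails. Use the quadratic:
x = [−0.000141 + √(0.000141² + 2.61e-06)]/2 = 7.41 × 10^-4 M
pH = −log(7.41 × 10^-4) = 3.13

pH = 3.13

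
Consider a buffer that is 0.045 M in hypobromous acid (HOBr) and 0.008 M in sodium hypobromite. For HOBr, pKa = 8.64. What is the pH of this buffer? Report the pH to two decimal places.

pH = pKa + log([A⁻]/[HA]) = 8.64 + log(0.008/0.045)
pH = 8.64 + (-0.750) = 7.89

pH = 7.89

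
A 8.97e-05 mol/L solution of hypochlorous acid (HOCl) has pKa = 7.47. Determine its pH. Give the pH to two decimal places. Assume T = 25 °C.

HOCl ⇌ OCl- + H+
Ka = 10^(−7.47) = 3.39 × 10^-8
Ka = [H+]²/(8.97e-05 − [H+]) = 3.39 × 10^-8
Since Ka ≪ C₀, [H+] ≈ √(Ka·C₀) = 1.74 × 10^-6 M.
([H+]/C₀ = 1.9% < 5%, so the approximation holds.)
pH = −log[H+] = −log(1.74 × 10^-6) = 5.76

pH = 5.76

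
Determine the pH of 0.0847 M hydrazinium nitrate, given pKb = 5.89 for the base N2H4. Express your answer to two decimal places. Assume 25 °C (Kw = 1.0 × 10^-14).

N2H5+ is the conjugate acid of the weak base N2H4.
Kb = 10^(−5.89) = 1.29 × 10^-6
Ka = Kw/Kb = 1.0×10^-14 / 1.29 × 10^-6 = 7.75 × 10^-9
From the ICE table, Ka = x²/(0.0847 − x) = 7.75 × 10^-9.
Assume x ≪ 0.0847: x ≈ √(7.75 × 10^-9 × 0.0847) = 2.56 × 10^-5 M
(x/C₀ = 0.03% < 5%, so the approximation holds.)
pH = −log[H+] = −log(2.56 × 10^-5) = 4.59

pH = 4.59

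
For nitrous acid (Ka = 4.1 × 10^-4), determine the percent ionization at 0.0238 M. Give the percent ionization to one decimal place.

12.3%

HNO2 ⇌ NO2- + H+; let x = [H+] at equilibrium.
Solve x² + 0.00041x − 9.76e-06 = 0 → x = 2.93 × 10^-3 M
Fraction ionized = 2.93 × 10^-3 / 0.0238 = 0.1231 → 12.3%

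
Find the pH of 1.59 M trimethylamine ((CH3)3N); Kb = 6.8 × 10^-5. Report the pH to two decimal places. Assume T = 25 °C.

(CH3)3N + H2O ⇌ (CH3)3NH+ + OH-
Let x = [OH-] at equilibrium. Kb = x²/(1.59 − x).
Neglecting x in the denominator: x = √(6.8 × 10^-5 × 1.59) = 1.04 × 10^-2 M
(x/C₀ = 0.65% < 5%, so the approximation holds.)
pOH = −log(1.04 × 10^-2) = 1.98; pH = 14.00 − 1.98 = 12.02

pH = 12.02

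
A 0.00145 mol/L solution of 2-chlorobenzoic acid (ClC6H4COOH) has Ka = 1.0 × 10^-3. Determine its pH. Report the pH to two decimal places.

pH = 3.09

ClC6H4COOH ⇌ ClC6H4COO- + H+
Ka = [H+]²/(0.00145 − [H+]) = 1.0 × 10^-3
Here C₀/Ka ≈ 1.45, so the small-[H+] approximation fails. Use the quadratic:
[H+] = [−0.001 + √(0.001² + 5.8e-06)]/2 = 8.04 × 10^-4 M
pH = −log(8.04 × 10^-4) = 3.09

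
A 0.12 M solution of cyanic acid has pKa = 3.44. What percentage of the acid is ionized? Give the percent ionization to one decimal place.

HOCN ⇌ OCN- + H+; let x = [H+] at equilibrium.
Ka = 10^(−3.44) = 3.63 × 10^-4
Solve x² + 0.000363x − 4.36e-05 = 0 → x = 6.42 × 10^-3 M
Fraction ionized = 6.42 × 10^-3 / 0.12 = 0.0535 → 5.4%

5.4%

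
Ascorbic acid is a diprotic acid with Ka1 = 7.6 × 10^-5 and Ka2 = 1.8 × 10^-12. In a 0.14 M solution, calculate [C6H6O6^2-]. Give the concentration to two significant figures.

First ionization gives [H+] ≈ [HC6H6O6-] = 3.26 × 10^-3 M.
Second step: Ka2 = [H+][C6H6O6^2-]/[HC6H6O6-] ≈ [C6H6O6^2-] (since [H+] ≈ [HC6H6O6-]).
So [C6H6O6^2-] ≈ Ka2.

1.8 × 10^-12 M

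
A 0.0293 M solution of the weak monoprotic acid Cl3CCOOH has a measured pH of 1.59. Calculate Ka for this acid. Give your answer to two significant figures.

Ka = 1.8 × 10^-1

[H+] = 10^(-1.59) = 2.57 × 10^-2 M
At equilibrium [HA] = 0.0293 − 2.57 × 10^-2 = 3.60 × 10^-3 M
Ka = [H+][A-]/[HA] = (2.57 × 10^-2)² / 3.60 × 10^-3 = 1.8 × 10^-1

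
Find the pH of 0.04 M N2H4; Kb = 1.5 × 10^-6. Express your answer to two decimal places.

N2H4 + H2O ⇌ N2H5+ + OH-
Kb = [OH-]²/(0.04 − [OH-]) = 1.5 × 10^-6
Assume [OH-] ≪ 0.04: [OH-] ≈ √(1.5 × 10^-6 × 0.04) = 2.45 × 10^-4 M
([OH-]/C₀ = 0.61% < 5%, so the approximation holds.)
pOH = 3.61, so pH = 14.00 − pOH = 10.39

pH = 10.39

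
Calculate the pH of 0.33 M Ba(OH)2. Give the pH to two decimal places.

pH = 13.82

Ba(OH)2 is a strong base (each formula unit releases 2 OH-); [OH-] = 0.66 M.
pOH = -log(0.66) = 0.18
pH = 14.00 - 0.18 = 13.82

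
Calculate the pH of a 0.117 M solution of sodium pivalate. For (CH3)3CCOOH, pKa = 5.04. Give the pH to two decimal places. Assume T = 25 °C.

pH = 9.05

(CH3)3CCOO- is the conjugate base of the weak acid (CH3)3CCOOH.
Ka = 10^(−5.04) = 9.12 × 10^-6
Kb = Kw/Ka = 1.0×10^-14 / 9.12 × 10^-6 = 1.10 × 10^-9
Kb = x²/(0.117 − x) = 1.10 × 10^-9
Neglecting x in the denominator: x = √(1.10 × 10^-9 × 0.117) = 1.13 × 10^-5 M
Check: 0.0097% ionized — well under 5%, approximation valid.
pOH = −log(1.13 × 10^-5) = 4.95; pH = 14.00 − 4.95 = 9.05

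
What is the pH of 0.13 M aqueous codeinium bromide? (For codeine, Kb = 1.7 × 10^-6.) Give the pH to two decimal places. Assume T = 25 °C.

C18H22NO3+ is the conjugate acid of the weak base C18H21NO3.
Ka = Kw/Kb = 1.0×10^-14 / 1.7 × 10^-6 = 5.88 × 10^-9
From the ICE table, Ka = [H+]²/(0.13 − [H+]) = 5.88 × 10^-9.
Assume [H+] ≪ 0.13: [H+] ≈ √(5.88 × 10^-9 × 0.13) = 2.76 × 10^-5 M
([H+]/C₀ = 0.021% < 5%, so the approximation holds.)
pH = −log(2.76 × 10^-5) = 4.56

pH = 4.56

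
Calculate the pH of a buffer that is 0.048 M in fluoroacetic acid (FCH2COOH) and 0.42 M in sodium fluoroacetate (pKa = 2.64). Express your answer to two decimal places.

pH = 3.58

pH = pKa + log([A⁻]/[HA]) = 2.64 + log(0.42/0.048)
pH = 2.64 + (+0.942) = 3.58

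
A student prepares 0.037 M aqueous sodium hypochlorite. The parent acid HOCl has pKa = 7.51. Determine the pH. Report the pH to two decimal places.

OCl- is the conjugate base of the weak acid HOCl.
Ka = 10^(−7.51) = 3.09 × 10^-8
Kb = Kw/Ka = 1.0×10^-14 / 3.09 × 10^-8 = 3.24 × 10^-7
From the ICE table, Kb = [OH-]²/(0.037 − [OH-]) = 3.24 × 10^-7.
Since Kb ≪ C₀, [OH-] ≈ √(Kb·C₀) = 1.09 × 10^-4 M.
Check: 0.3% ionized — well under 5%, approximation valid.
pOH = −log(1.09 × 10^-4) = 3.96; pH = 14.00 − 3.96 = 10.04

pH = 10.04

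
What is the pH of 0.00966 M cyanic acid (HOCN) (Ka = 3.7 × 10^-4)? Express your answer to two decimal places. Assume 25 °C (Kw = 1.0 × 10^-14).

pH = 2.77

HOCN ⇌ OCN- + H+
Ka = [H+]²/(0.00966 − [H+]) = 3.7 × 10^-4
Here C₀/Ka ≈ 26.1, so the small-[H+] approximation fails. Use the quadratic:
[H+] = (−Ka + √(Ka² + 4·Ka·C₀))/2 = 1.71 × 10^-3 M
pH = −log(1.71 × 10^-3) = 2.77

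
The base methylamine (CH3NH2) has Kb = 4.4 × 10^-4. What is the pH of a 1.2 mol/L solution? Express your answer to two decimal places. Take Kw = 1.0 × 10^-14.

pH = 12.36

CH3NH2 + H2O ⇌ CH3NH3+ + OH-
Let x = [OH-] at equilibrium. Kb = x²/(1.2 − x).
Assume x ≪ 1.2: x ≈ √(4.4 × 10^-4 × 1.2) = 2.30 × 10^-2 M
pOH = −log(2.30 × 10^-2) = 1.64; pH = 14.00 − 1.64 = 12.36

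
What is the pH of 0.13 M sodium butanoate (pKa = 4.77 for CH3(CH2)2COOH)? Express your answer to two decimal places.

pH = 8.94

CH3(CH2)2COO- is the conjugate base of the weak acid CH3(CH2)2COOH.
Ka = 10^(−4.77) = 1.70 × 10^-5
Kb = Kw/Ka = 1.0×10^-14 / 1.70 × 10^-5 = 5.88 × 10^-10
From the ICE table, Kb = [OH-]²/(0.13 − [OH-]) = 5.88 × 10^-10.
Neglecting [OH-] in the denominator: [OH-] = √(5.88 × 10^-10 × 0.13) = 8.74 × 10^-6 M
Check: 0.0067% ionized — well under 5%, approximation valid.
pOH = −log(8.74 × 10^-6) = 5.06; pH = 14.00 − 5.06 = 8.94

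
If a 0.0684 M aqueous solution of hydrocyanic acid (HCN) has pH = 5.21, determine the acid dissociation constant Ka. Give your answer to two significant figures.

Ka = 5.6 × 10^-10

[H+] = 10^(-5.21) = 6.17 × 10^-6 M
At equilibrium [HA] = 0.0684 − 6.17 × 10^-6 = 6.84 × 10^-2 M
Ka = [H+][A-]/[HA] = (6.17 × 10^-6)² / 6.84 × 10^-2 = 5.6 × 10^-10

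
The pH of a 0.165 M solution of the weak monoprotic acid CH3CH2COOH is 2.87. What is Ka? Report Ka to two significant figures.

[H+] = 10^(-2.87) = 1.35 × 10^-3 M
At equilibrium [HA] = 0.165 − 1.35 × 10^-3 = 1.64 × 10^-1 M
Ka = [H+][A-]/[HA] = (1.35 × 10^-3)² / 1.64 × 10^-1 = 1.1 × 10^-5

Ka = 1.1 × 10^-5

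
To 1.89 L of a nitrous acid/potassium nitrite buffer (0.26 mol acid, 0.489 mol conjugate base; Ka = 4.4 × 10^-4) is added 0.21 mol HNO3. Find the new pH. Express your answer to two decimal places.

Added H+ converts NO2- to HNO2: HNO2 → 0.47 mol, NO2- → 0.279 mol.
pKa = −log(4.4 × 10^-4) = 3.357
pH = pKa + log([A⁻]/[HA]) = 3.357 + log(0.279/0.47) = 3.357 -0.226

pH = 3.13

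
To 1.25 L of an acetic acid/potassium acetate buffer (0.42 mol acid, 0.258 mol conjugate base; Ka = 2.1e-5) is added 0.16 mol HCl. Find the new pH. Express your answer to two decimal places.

Added H+ converts CH3COO- to CH3COOH: CH3COOH → 0.58 mol, CH3COO- → 0.098 mol.
pKa = −log(2.1 × 10^-5) = 4.678
pH = pKa + log(n_CH3COO-/n_CH3COOH) = 4.678 + log(0.098/0.58) = 4.678 + (-0.772)

pH = 3.91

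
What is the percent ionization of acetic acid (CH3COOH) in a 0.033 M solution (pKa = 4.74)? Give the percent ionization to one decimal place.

CH3COOH ⇌ CH3COO- + H+; let x = [H+] at equilibrium.
Ka = 10^(−4.74) = 1.82 × 10^-5
x ≈ √(Ka·C₀) = √(1.82 × 10^-5 × 0.033) = 7.75 × 10^-4 M
% ionization = x/C₀ × 100% = 7.75 × 10^-4/0.033 × 100% = 2.3%

2.3%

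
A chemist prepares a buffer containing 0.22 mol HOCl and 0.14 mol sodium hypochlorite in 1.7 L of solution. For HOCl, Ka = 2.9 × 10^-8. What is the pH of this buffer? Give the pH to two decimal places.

pH = 7.34

pKa = −log(2.9 × 10^-8) = 7.538
Using pH = pKa + log([base]/[acid]) with [base]/[acid] = 0.14/0.22:
pH = 7.538 + (-0.196) = 7.34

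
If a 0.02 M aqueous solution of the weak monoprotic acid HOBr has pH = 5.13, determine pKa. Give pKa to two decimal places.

[H+] = 10^(-5.13) = 7.41 × 10^-6 M
At equilibrium [HA] = 0.02 − 7.41 × 10^-6 = 2.00 × 10^-2 M
Ka = [H+][A-]/[HA] = (7.41 × 10^-6)² / 2.00 × 10^-2 = 2.75 × 10^-9
pKa = -log(2.75 × 10^-9) = 8.56

pKa = 8.56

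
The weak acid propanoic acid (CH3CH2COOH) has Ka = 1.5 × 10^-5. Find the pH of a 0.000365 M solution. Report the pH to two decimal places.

pH = 4.17

CH3CH2COOH ⇌ CH3CH2COO- + H+
Ka = x²/(0.000365 − x) = 1.5 × 10^-5
The 5% rule fails; solving x² + Ka·x − Ka·C₀ = 0 exactly:
x = (−Ka + √(Ka² + 4·Ka·C₀))/2 = 6.69 × 10^-5 M
pH = −log(6.69 × 10^-5) = 4.17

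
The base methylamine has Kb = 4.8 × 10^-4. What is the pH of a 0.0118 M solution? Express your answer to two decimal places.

pH = 11.33

CH3NH2 + H2O ⇌ CH3NH3+ + OH-
Let x = [OH-] at equilibrium. Kb = x²/(0.0118 − x).
The 5% rule fails; solving x² + Kb·x − Kb·C₀ = 0 exactly:
x = (−Kb + √(Kb² + 4·Kb·C₀))/2 = 2.15 × 10^-3 M
pOH = −log(2.15 × 10^-3) = 2.67; pH = 14.00 − 2.67 = 11.33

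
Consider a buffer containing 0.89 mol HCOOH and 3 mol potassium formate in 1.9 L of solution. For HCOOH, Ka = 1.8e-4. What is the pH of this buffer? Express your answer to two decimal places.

pKa = −log(1.8 × 10^-4) = 3.745
Using pH = pKa + log([base]/[acid]) with [base]/[acid] = 3/0.89:
pH = 3.745 + (+0.528) = 4.27

pH = 4.27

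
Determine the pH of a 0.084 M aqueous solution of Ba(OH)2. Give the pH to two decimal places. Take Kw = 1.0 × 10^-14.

Ba(OH)2 is a strong base (each formula unit releases 2 OH-); [OH-] = 0.168 M.
pOH = -log(0.168) = 0.77
pH = 14.00 - 0.77 = 13.23

pH = 13.23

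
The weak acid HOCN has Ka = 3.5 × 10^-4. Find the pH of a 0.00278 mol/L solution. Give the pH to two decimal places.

pH = 3.08

HOCN ⇌ OCN- + H+
Ka = x²/(0.00278 − x) = 3.5 × 10^-4
x is not negligible relative to C₀; solve x² + 0.00035·x − 9.73e-07 = 0.
x = (−Ka + √(Ka² + 4·Ka·C₀))/2 = 8.27 × 10^-4 M
pH = −log(8.27 × 10^-4) = 3.08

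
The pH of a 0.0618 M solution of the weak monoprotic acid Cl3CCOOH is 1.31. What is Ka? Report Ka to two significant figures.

[H+] = 10^(-1.31) = 4.90 × 10^-2 M
At equilibrium [HA] = 0.0618 − 4.90 × 10^-2 = 1.28 × 10^-2 M
Ka = [H+][A-]/[HA] = (4.90 × 10^-2)² / 1.28 × 10^-2 = 1.9 × 10^-1

Ka = 1.9 × 10^-1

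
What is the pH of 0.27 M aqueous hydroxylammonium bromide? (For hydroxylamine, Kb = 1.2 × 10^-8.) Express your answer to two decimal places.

pH = 3.32

NH3OH+ is the conjugate acid of the weak base NH2OH.
Ka = Kw/Kb = 1.0×10^-14 / 1.2 × 10^-8 = 8.33 × 10^-7
From the ICE table, Ka = [H+]²/(0.27 − [H+]) = 8.33 × 10^-7.
Since Ka ≪ C₀, [H+] ≈ √(Ka·C₀) = 4.74 × 10^-4 M.
pH = −log(4.74 × 10^-4) = 3.32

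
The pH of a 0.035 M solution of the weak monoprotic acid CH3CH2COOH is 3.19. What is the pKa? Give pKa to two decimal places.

pKa = 4.92

[H+] = 10^(-3.19) = 6.46 × 10^-4 M
At equilibrium [HA] = 0.035 − 6.46 × 10^-4 = 3.44 × 10^-2 M
Ka = [H+][A-]/[HA] = (6.46 × 10^-4)² / 3.44 × 10^-2 = 1.21 × 10^-5
pKa = -log(1.21 × 10^-5) = 4.92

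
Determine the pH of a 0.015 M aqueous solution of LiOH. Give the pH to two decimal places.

pH = 12.18

LiOH is a strong base; [OH-] = 0.015 M.
pOH = -log(0.015) = 1.82
pH = 14.00 - 1.82 = 12.18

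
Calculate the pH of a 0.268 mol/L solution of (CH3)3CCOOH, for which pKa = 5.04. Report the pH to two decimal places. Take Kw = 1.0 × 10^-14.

(CH3)3CCOOH ⇌ (CH3)3CCOO- + H+
Ka = 10^(−5.04) = 9.12 × 10^-6
From the ICE table, Ka = [H+]²/(0.268 − [H+]) = 9.12 × 10^-6.
Assume [H+] ≪ 0.268: [H+] ≈ √(9.12 × 10^-6 × 0.268) = 1.56 × 10^-3 M
Check: 0.58% ionized — well under 5%, approximation valid.
pH = −log(1.56 × 10^-3) = 2.81

pH = 2.81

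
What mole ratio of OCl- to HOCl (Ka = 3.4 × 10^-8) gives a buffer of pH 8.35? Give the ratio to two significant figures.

ratio = 7.6

pKa = -log(3.4 × 10^-8) = 7.469
pH = pKa + log(r) ⇒ log(r) = 8.35 − 7.469 = +0.881
r = [OCl-]/[HOCl] = 10^(+0.881) = 7.6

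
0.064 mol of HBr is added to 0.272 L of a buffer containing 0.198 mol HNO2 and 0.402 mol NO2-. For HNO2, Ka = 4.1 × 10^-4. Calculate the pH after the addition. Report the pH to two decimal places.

After neutralization: n(HNO2) = 0.262 mol, n(NO2-) = 0.338 mol.
pKa = −log(4.1 × 10^-4) = 3.387
pH = pKa + log(n_NO2-/n_HNO2) = 3.387 + log(0.338/0.262) = 3.387 + (+0.111)

pH = 3.50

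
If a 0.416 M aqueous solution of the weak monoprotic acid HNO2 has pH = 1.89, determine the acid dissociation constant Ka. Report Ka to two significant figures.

Ka = 4.1 × 10^-4

[H+] = 10^(-1.89) = 1.29 × 10^-2 M
At equilibrium [HA] = 0.416 − 1.29 × 10^-2 = 4.03 × 10^-1 M
Ka = [H+][A-]/[HA] = (1.29 × 10^-2)² / 4.03 × 10^-1 = 4.1 × 10^-4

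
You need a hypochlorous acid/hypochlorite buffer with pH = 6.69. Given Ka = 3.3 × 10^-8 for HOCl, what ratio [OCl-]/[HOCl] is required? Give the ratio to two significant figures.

pKa = -log(3.3 × 10^-8) = 7.481
pH = pKa + log(r) ⇒ log(r) = 6.69 − 7.481 = -0.791
r = [OCl-]/[HOCl] = 10^(-0.791) = 0.162

ratio = 0.16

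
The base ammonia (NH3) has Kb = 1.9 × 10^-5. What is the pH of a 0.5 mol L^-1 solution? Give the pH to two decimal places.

pH = 11.49

NH3 + H2O ⇌ NH4+ + OH-
Kb = [OH-]²/(0.5 − [OH-]) = 1.9 × 10^-5
Since Kb ≪ C₀, [OH-] ≈ √(Kb·C₀) = 3.08 × 10^-3 M.
pOH = −log(3.08 × 10^-3) = 2.51; pH = 14.00 − 2.51 = 11.49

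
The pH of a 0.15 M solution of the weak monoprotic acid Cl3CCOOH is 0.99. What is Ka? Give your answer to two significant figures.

Ka = 2.2 × 10^-1

[H+] = 10^(-0.99) = 1.02 × 10^-1 M
At equilibrium [HA] = 0.15 − 1.02 × 10^-1 = 4.80 × 10^-2 M
Ka = [H+][A-]/[HA] = (1.02 × 10^-1)² / 4.80 × 10^-2 = 2.2 × 10^-1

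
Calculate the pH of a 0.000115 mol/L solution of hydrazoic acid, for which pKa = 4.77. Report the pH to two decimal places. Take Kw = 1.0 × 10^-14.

HN3 ⇌ N3- + H+
Ka = 10^(−4.77) = 1.70 × 10^-5
From the ICE table, Ka = x²/(0.000115 − x) = 1.70 × 10^-5.
The 5% rule fails; solving x² + Ka·x − Ka·C₀ = 0 exactly:
x = [−1.7e-05 + √(1.7e-05² + 7.82e-09)]/2 = 3.65 × 10^-5 M
pH = −log[H+] = −log(3.65 × 10^-5) = 4.44

pH = 4.44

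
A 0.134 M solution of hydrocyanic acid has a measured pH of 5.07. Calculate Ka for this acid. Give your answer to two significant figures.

[H+] = 10^(-5.07) = 8.51 × 10^-6 M
At equilibrium [HA] = 0.134 − 8.51 × 10^-6 = 1.34 × 10^-1 M
Ka = [H+][A-]/[HA] = (8.51 × 10^-6)² / 1.34 × 10^-1 = 5.4 × 10^-10

Ka = 5.4 × 10^-10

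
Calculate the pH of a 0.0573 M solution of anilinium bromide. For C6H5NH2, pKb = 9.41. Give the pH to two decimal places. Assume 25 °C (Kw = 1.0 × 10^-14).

C6H5NH3+ is the conjugate acid of the weak base C6H5NH2.
Kb = 10^(−9.41) = 3.89 × 10^-10
Ka = Kw/Kb = 1.0×10^-14 / 3.89 × 10^-10 = 2.57 × 10^-5
Ka = x²/(0.0573 − x) = 2.57 × 10^-5
Since Ka ≪ C₀, x ≈ √(Ka·C₀) = 1.21 × 10^-3 M.
pH = −log(1.21 × 10^-3) = 2.92

pH = 2.92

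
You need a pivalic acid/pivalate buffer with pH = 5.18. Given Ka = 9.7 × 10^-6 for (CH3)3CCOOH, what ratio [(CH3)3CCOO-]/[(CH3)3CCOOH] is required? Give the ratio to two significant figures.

ratio = 1.5

pKa = -log(9.7 × 10^-6) = 5.013
pH = pKa + log(r) ⇒ log(r) = 5.18 − 5.013 = +0.167
r = [(CH3)3CCOO-]/[(CH3)3CCOOH] = 10^(+0.167) = 1.47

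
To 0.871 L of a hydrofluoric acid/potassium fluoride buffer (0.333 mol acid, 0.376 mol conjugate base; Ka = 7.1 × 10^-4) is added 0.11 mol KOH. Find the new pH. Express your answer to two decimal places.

pH = 3.49

After neutralization: n(HF) = 0.223 mol, n(F-) = 0.486 mol.
pKa = −log(7.1 × 10^-4) = 3.149
Henderson–Hasselbalch with mole ratio 0.486/0.223: pH = 3.149 + (+0.338)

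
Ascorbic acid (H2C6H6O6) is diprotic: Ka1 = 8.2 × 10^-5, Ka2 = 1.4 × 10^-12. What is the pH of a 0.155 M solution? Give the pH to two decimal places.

Ka1 ≫ Ka2, so treat the first dissociation as the only significant source of H+.
Ka1 = x²/(0.155 − x) = 8.2 × 10^-5
x ≈ √(8.2 × 10^-5 × 0.155) = 3.57 × 10^-3 M
pH = −log(3.57 × 10^-3) = 2.45

pH = 2.45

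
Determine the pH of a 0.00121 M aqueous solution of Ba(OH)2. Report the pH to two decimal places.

Ba(OH)2 is a strong base (each formula unit releases 2 OH-); [OH-] = 0.00242 M.
pOH = -log(0.00242) = 2.62
pH = 14.00 - 2.62 = 11.38

pH = 11.38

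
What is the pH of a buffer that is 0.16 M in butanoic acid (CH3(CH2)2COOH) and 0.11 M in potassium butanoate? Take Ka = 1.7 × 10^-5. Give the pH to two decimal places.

pKa = −log(1.7 × 10^-5) = 4.770
pH = pKa + log([A⁻]/[HA]) = 4.770 + log(0.11/0.16)
pH = 4.770 + (-0.163) = 4.61

pH = 4.61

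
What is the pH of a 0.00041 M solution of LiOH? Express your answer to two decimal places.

LiOH is a strong base; [OH-] = 0.00041 M.
pOH = -log(0.00041) = 3.39
pH = 14.00 - 3.39 = 10.61

pH = 10.61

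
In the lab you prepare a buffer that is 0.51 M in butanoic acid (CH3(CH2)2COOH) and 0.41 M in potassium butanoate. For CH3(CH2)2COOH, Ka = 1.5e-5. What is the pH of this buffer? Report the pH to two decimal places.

pKa = −log(1.5 × 10^-5) = 4.824
Henderson–Hasselbalch: pH = pKa + log([CH3(CH2)2COO-]/[CH3(CH2)2COOH]) = 4.824 + log(0.41/0.51)
pH = 4.824 + (-0.095) = 4.73

pH = 4.73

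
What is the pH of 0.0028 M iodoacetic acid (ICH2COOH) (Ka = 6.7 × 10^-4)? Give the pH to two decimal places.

ICH2COOH ⇌ ICH2COO- + H+
Let x = [H+] at equilibrium. Ka = x²/(0.0028 − x).
x is not negligible relative to C₀; solve x² + 0.00067·x − 1.88e-06 = 0.
x = (−Ka + √(Ka² + 4·Ka·C₀))/2 = 1.08 × 10^-3 M
pH = −log(1.08 × 10^-3) = 2.97

pH = 2.97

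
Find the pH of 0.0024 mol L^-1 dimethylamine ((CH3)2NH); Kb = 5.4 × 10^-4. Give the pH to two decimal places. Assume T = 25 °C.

(CH3)2NH + H2O ⇌ (CH3)2NH2+ + OH-
From the ICE table, Kb = x²/(0.0024 − x) = 5.4 × 10^-4.
The 5% rule fails; solving x² + Kb·x − Kb·C₀ = 0 exactly:
x = (−Kb + √(Kb² + 4·Kb·C₀))/2 = 9.00 × 10^-4 M
pOH = −log(9.00 × 10^-4) = 3.05; pH = 14.00 − 3.05 = 10.95

pH = 10.95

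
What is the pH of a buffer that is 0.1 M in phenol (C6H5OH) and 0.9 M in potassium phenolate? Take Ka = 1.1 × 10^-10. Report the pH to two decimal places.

pH = 10.91

pKa = −log(1.1 × 10^-10) = 9.959
pH = pKa + log([A⁻]/[HA]) = 9.959 + log(0.9/0.1)
pH = 9.959 + (+0.954) = 10.91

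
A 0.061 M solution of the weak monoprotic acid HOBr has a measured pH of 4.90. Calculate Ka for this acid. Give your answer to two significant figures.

Ka = 2.6 × 10^-9

[H+] = 10^(-4.90) = 1.26 × 10^-5 M
At equilibrium [HA] = 0.061 − 1.26 × 10^-5 = 6.10 × 10^-2 M
Ka = [H+][A-]/[HA] = (1.26 × 10^-5)² / 6.10 × 10^-2 = 2.6 × 10^-9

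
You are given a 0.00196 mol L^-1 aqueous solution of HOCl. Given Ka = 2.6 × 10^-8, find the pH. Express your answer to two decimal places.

pH = 5.15

HOCl ⇌ OCl- + H+
From the ICE table, Ka = [H+]²/(0.00196 − [H+]) = 2.6 × 10^-8.
Assume [H+] ≪ 0.00196: [H+] ≈ √(2.6 × 10^-8 × 0.00196) = 7.14 × 10^-6 M
([H+]/C₀ = 0.36% < 5%, so the approximation holds.)
pH = −log(7.14 × 10^-6) = 5.15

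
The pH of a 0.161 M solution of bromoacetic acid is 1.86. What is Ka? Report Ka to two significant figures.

[H+] = 10^(-1.86) = 1.38 × 10^-2 M
At equilibrium [HA] = 0.161 − 1.38 × 10^-2 = 1.47 × 10^-1 M
Ka = [H+][A-]/[HA] = (1.38 × 10^-2)² / 1.47 × 10^-1 = 1.3 × 10^-3

Ka = 1.3 × 10^-3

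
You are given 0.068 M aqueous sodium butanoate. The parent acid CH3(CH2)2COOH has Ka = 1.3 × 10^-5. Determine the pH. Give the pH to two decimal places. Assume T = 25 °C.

pH = 8.86

CH3(CH2)2COO- is the conjugate base of the weak acid CH3(CH2)2COOH.
Kb = Kw/Ka = 1.0×10^-14 / 1.3 × 10^-5 = 7.69 × 10^-10
From the ICE table, Kb = x²/(0.068 − x) = 7.69 × 10^-10.
Neglecting x in the denominator: x = √(7.69 × 10^-10 × 0.068) = 7.23 × 10^-6 M
Check: 0.011% ionized — well under 5%, approximation valid.
pOH = 5.14, so pH = 14.00 − pOH = 8.86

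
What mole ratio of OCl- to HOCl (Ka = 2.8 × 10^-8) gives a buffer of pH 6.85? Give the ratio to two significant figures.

ratio = 0.20

pKa = -log(2.8 × 10^-8) = 7.553
pH = pKa + log(r) ⇒ log(r) = 6.85 − 7.553 = -0.703
r = [OCl-]/[HOCl] = 10^(-0.703) = 0.198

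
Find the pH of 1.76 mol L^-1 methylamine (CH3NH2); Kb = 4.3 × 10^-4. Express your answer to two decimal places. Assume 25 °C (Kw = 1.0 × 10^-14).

CH3NH2 + H2O ⇌ CH3NH3+ + OH-
From the ICE table, Kb = [OH-]²/(1.76 − [OH-]) = 4.3 × 10^-4.
Neglecting [OH-] in the denominator: [OH-] = √(4.3 × 10^-4 × 1.76) = 2.75 × 10^-2 M
pOH = 1.56, so pH = 14.00 − pOH = 12.44

pH = 12.44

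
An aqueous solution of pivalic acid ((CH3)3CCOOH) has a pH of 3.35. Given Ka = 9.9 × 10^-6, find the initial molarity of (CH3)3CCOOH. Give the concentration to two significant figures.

[H+] = 10^(-3.35) = 4.47 × 10^-4 M = x
Ka = x²/(C₀ − x) ⇒ C₀ = x + x²/Ka
C₀ = 4.47 × 10^-4 + (4.47 × 10^-4)²/(9.9 × 10^-6) = 2.06 × 10^-2 M

C₀ = 2.1 × 10^-2 M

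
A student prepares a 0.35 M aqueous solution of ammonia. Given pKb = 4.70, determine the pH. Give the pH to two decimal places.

pH = 11.42

NH3 + H2O ⇌ NH4+ + OH-
Kb = 10^(−4.70) = 2.00 × 10^-5
From the ICE table, Kb = x²/(0.35 − x) = 2.00 × 10^-5.
Assume x ≪ 0.35: x ≈ √(2.00 × 10^-5 × 0.35) = 2.65 × 10^-3 M
(x/C₀ = 0.76% < 5%, so the approximation holds.)
pOH = 2.58, so pH = 14.00 − pOH = 11.42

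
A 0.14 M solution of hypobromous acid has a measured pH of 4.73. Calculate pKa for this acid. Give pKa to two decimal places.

pKa = 8.61

[H+] = 10^(-4.73) = 1.86 × 10^-5 M
At equilibrium [HA] = 0.14 − 1.86 × 10^-5 = 1.40 × 10^-1 M
Ka = [H+][A-]/[HA] = (1.86 × 10^-5)² / 1.40 × 10^-1 = 2.47 × 10^-9
pKa = -log(2.47 × 10^-9) = 8.61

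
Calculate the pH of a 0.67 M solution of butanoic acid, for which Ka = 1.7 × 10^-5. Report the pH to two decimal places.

CH3(CH2)2COOH ⇌ CH3(CH2)2COO- + H+
From the ICE table, Ka = [H+]²/(0.67 − [H+]) = 1.7 × 10^-5.
Neglecting [H+] in the denominator: [H+] = √(1.7 × 10^-5 × 0.67) = 3.37 × 10^-3 M
Check: 0.5% ionized — well under 5%, approximation valid.
pH = −log(3.37 × 10^-3) = 2.47

pH = 2.47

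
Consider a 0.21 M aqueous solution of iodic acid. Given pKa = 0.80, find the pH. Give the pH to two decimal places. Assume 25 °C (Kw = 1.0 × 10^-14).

HIO3 ⇌ IO3- + H+
Ka = 10^(−0.80) = 1.58 × 10^-1
Ka = x²/(0.21 − x) = 1.58 × 10^-1
The 5% rule fails; solving x² + Ka·x − Ka·C₀ = 0 exactly:
x = [−0.158 + √(0.158² + 0.133)]/2 = 1.20 × 10^-1 M
pH = −log(1.20 × 10^-1) = 0.92

pH = 0.92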